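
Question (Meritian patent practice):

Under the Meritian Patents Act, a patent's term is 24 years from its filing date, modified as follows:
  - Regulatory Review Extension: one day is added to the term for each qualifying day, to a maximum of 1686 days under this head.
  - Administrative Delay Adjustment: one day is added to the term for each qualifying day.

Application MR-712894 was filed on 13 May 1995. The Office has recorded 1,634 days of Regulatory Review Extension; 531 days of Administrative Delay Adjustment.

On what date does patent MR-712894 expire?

Base term: filing date + 24 years → 13 May 2019.
Regulatory Review Extension: 1634 days (within the 1686-day cap) → +1634 days → 2 November 2023.
Administrative Delay Adjustment: +531 days → 16 April 2025.

2025-04-16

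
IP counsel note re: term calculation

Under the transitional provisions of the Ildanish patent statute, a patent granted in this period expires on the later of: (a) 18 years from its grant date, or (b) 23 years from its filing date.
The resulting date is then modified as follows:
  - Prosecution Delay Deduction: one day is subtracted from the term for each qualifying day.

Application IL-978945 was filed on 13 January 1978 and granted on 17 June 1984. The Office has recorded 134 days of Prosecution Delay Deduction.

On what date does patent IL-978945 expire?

2002-02-03

(a) grant + 18 years → 17 June 2002.
(b) filing + 23 years → 13 January 2001.
Later of the two: 17 June 2002.
Prosecution Delay Deduction: −134 days → 3 February 2002.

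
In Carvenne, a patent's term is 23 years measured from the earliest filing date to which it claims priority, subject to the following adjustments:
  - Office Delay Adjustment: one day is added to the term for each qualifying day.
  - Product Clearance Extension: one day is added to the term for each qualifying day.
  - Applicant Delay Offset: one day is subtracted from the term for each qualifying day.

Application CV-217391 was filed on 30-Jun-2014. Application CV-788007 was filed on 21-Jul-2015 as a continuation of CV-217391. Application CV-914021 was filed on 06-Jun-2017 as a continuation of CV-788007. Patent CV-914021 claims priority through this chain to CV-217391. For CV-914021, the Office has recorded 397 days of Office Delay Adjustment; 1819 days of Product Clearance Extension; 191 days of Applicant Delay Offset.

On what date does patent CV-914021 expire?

Earliest priority filing: 30 June 2014.
Base term: 30 June 2014 + 23 years → 30 June 2037.
Office Delay Adjustment: +397 days → 1 August 2038.
Product Clearance Extension: +1819 days → 25 July 2043.
Applicant Delay Offset: −191 days → 15 January 2043.

2043-01-15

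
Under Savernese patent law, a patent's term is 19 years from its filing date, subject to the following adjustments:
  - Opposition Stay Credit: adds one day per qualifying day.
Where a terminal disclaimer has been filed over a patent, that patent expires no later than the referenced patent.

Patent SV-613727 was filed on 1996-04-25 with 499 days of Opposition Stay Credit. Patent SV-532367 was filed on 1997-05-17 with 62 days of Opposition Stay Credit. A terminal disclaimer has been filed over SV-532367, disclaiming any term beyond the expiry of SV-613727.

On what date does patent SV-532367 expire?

Natural term of SV-532367:
  Base: filing + 19 years → 17 May 2016.
  Opposition Stay Credit: +62 days → 18 July 2016.
Expiry of referenced patent SV-613727:
  Base: filing + 19 years → 25 April 2015.
  Opposition Stay Credit: +499 days → 5 September 2016.
Terminal disclaimer: SV-532367 expires on the earlier of 18 July 2016 and 5 September 2016.

July 18, 2016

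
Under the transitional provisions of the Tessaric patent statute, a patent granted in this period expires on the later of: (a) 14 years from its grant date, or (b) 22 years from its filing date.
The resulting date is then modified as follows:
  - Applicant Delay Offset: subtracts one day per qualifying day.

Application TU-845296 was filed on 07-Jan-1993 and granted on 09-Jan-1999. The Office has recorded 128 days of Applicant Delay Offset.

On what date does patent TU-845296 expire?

2014-09-01

(a) grant + 14 years → 9 January 2013.
(b) filing + 22 years → 7 January 2015.
Later of the two: 7 January 2015.
Applicant Delay Offset: −128 days → 1 September 2014.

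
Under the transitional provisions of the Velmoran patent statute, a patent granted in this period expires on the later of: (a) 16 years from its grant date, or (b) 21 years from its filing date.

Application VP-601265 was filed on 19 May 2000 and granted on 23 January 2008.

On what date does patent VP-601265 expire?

2024-01-23

(a) grant + 16 years → 23 January 2024.
(b) filing + 21 years → 19 May 2021.
Later of the two: 23 January 2024.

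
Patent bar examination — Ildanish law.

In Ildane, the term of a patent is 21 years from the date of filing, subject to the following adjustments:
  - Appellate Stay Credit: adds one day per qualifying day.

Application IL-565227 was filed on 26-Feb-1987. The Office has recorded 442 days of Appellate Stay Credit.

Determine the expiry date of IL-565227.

Base term: filing date + 21 years → 26 February 2008.
Appellate Stay Credit: +442 days → 13 May 2009.

2009-05-13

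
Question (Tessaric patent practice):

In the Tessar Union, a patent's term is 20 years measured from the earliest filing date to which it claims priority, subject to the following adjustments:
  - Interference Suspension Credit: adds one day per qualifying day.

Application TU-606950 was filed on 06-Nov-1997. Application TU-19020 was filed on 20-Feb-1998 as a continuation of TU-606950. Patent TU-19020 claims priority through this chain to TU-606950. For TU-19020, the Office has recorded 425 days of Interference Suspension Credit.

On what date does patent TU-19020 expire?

Earliest priority filing: 6 November 1997.
Base term: 6 November 1997 + 20 years → 6 November 2017.
Interference Suspension Credit: +425 days → 5 January 2019.

January 5, 2019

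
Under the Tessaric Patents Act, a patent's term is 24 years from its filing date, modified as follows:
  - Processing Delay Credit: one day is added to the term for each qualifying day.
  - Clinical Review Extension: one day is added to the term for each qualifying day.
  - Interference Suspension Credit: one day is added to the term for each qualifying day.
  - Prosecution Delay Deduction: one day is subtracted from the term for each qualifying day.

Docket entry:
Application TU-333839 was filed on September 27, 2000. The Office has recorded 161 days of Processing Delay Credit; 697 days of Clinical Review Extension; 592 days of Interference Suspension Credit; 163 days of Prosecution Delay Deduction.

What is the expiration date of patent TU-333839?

April 6, 2028

Base term: filing date + 24 years → 27 September 2024.
Processing Delay Credit: +161 days → 7 March 2025.
Clinical Review Extension: +697 days → 2 February 2027.
Interference Suspension Credit: +592 days → 16 September 2028.
Prosecution Delay Deduction: −163 days → 6 April 2028.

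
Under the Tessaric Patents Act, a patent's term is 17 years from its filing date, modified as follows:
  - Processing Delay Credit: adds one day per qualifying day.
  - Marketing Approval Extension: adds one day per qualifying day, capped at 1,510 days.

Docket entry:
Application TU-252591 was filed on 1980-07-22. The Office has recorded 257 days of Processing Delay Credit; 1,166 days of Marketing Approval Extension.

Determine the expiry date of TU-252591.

2001-06-14

Base term: filing date + 17 years → 22 July 1997.
Processing Delay Credit: +257 days → 5 April 1998.
Marketing Approval Extension: 1166 days (within the 1510-day cap) → +1166 days → 14 June 2001.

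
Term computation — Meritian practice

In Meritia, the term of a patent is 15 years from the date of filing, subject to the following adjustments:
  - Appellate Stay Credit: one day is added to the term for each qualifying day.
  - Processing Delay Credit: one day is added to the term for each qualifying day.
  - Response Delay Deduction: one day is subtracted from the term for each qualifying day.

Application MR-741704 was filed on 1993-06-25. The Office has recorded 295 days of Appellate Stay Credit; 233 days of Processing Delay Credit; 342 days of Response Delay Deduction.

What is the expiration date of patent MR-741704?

2008-12-28

Base term: filing date + 15 years → 25 June 2008.
Appellate Stay Credit: +295 days → 16 April 2009.
Processing Delay Credit: +233 days → 5 December 2009.
Response Delay Deduction: −342 days → 28 December 2008.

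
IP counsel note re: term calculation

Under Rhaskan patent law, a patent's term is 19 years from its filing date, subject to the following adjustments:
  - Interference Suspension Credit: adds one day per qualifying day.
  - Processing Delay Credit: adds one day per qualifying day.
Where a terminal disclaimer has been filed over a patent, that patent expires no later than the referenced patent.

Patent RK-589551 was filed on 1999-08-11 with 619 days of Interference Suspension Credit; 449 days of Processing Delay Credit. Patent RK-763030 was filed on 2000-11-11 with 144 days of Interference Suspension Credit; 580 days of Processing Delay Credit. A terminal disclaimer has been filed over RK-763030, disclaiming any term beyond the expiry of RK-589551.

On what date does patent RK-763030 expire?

Natural term of RK-763030:
  Base: filing + 19 years → 11 November 2019.
  Interference Suspension Credit: +144 days → 3 April 2020.
  Processing Delay Credit: +580 days → 4 November 2021.
Expiry of referenced patent RK-589551:
  Base: filing + 19 years → 11 August 2018.
  Interference Suspension Credit: +619 days → 21 April 2020.
  Processing Delay Credit: +449 days → 14 July 2021.
Terminal disclaimer: RK-763030 expires on the earlier of 4 November 2021 and 14 July 2021.

2021-07-14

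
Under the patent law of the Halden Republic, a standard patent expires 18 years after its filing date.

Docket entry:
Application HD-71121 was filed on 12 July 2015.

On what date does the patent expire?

2033-07-12

Filing date + 18 years → 12 July 2033.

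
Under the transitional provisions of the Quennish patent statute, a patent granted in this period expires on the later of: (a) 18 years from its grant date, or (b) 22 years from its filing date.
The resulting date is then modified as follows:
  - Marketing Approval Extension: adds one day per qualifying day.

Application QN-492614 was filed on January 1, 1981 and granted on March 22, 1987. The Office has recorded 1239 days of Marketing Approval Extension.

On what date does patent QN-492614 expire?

(a) grant + 18 years → 22 March 2005.
(b) filing + 22 years → 1 January 2003.
Later of the two: 22 March 2005.
Marketing Approval Extension: +1239 days → 12 August 2008.

August 12, 2008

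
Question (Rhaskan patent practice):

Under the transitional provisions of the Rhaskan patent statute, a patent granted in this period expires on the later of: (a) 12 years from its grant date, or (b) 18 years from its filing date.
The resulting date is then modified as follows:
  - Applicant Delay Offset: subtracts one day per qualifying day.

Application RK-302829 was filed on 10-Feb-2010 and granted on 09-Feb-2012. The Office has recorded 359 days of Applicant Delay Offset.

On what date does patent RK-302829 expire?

2027-02-16

(a) grant + 12 years → 9 February 2024.
(b) filing + 18 years → 10 February 2028.
Later of the two: 10 February 2028.
Applicant Delay Offset: −359 days → 16 February 2027.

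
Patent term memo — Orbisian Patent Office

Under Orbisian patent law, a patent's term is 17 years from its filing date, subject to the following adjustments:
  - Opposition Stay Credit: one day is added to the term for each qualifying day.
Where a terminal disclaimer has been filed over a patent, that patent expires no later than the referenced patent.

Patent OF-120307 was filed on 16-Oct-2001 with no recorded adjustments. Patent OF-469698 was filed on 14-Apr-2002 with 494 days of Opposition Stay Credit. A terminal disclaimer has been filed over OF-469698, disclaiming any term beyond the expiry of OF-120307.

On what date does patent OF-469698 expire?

2018-10-16

Natural term of OF-469698:
  Base: filing + 17 years → 14 April 2019.
  Opposition Stay Credit: +494 days → 20 August 2020.
Expiry of referenced patent OF-120307:
  Base: filing + 17 years → 16 October 2018.
Terminal disclaimer: OF-469698 expires on the earlier of 20 August 2020 and 16 October 2018.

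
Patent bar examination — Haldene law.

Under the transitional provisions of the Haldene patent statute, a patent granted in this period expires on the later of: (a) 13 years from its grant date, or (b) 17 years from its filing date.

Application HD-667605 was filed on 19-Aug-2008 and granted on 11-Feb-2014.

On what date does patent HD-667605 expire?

(a) grant + 13 years → 11 February 2027.
(b) filing + 17 years → 19 August 2025.
Later of the two: 11 February 2027.

February 11, 2027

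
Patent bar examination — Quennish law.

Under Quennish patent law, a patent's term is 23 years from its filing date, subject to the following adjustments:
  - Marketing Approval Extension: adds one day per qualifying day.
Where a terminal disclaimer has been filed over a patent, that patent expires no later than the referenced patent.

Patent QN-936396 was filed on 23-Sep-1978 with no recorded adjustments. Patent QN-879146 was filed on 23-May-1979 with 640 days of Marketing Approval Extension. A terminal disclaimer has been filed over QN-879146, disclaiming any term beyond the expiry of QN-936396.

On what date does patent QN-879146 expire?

September 23, 2001

Natural term of QN-879146:
  Base: filing + 23 years → 23 May 2002.
  Marketing Approval Extension: +640 days → 22 February 2004.
Expiry of referenced patent QN-936396:
  Base: filing + 23 years → 23 September 2001.
Terminal disclaimer: QN-879146 expires on the earlier of 22 February 2004 and 23 September 2001.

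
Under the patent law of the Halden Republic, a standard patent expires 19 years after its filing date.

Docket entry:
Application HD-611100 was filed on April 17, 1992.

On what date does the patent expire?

April 17, 2011

Filing date + 19 years → 17 April 2011.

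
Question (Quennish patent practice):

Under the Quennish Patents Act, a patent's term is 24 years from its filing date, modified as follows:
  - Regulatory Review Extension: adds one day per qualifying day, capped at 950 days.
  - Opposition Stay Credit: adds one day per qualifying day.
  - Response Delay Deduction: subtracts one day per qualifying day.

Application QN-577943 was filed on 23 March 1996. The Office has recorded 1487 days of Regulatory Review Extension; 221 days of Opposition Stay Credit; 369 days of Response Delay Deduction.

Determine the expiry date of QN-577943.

2022-06-03

Base term: filing date + 24 years → 23 March 2020.
Regulatory Review Extension: 1487 days claimed exceeds the 950-day cap, so +950 days → 29 October 2022.
Opposition Stay Credit: +221 days → 7 June 2023.
Response Delay Deduction: −369 days → 3 June 2022.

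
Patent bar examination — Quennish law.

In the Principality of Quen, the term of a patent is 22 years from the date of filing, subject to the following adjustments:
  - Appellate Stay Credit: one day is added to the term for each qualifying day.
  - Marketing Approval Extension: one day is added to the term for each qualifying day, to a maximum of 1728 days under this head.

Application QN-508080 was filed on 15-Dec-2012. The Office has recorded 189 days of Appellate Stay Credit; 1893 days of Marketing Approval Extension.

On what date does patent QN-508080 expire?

March 15, 2040

Base term: filing date + 22 years → 15 December 2034.
Appellate Stay Credit: +189 days → 22 June 2035.
Marketing Approval Extension: 1893 days claimed exceeds the 1728-day cap, so +1728 days → 15 March 2040.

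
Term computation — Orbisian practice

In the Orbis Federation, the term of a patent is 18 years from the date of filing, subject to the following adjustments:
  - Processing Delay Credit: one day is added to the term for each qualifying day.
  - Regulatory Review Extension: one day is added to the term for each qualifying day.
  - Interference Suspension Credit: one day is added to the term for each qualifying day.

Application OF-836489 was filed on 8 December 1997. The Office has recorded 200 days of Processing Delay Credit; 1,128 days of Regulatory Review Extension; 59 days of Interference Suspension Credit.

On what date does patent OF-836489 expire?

Base term: filing date + 18 years → 8 December 2015.
Processing Delay Credit: +200 days → 25 June 2016.
Regulatory Review Extension: +1128 days → 28 July 2019.
Interference Suspension Credit: +59 days → 25 September 2019.

September 25, 2019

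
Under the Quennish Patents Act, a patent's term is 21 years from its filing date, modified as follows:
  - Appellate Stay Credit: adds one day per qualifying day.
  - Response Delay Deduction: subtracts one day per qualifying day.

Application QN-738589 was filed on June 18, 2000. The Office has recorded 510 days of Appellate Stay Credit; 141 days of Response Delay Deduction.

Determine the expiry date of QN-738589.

2022-06-22

Base term: filing date + 21 years → 18 June 2021.
Appellate Stay Credit: +510 days → 10 November 2022.
Response Delay Deduction: −141 days → 22 June 2022.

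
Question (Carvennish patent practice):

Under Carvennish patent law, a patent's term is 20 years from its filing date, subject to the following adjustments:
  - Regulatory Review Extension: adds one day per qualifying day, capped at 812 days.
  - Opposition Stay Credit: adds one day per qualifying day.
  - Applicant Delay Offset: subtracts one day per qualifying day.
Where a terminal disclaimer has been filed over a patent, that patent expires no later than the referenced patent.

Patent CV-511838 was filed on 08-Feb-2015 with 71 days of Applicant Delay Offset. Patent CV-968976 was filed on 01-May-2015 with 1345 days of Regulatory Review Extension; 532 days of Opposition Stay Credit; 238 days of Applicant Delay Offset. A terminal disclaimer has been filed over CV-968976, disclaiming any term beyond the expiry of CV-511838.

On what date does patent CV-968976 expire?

November 29, 2034

Natural term of CV-968976:
  Base: filing + 20 years → 1 May 2035.
  Regulatory Review Extension: 1345 days claimed exceeds the 812-day cap, so +812 days → 21 July 2037.
  Opposition Stay Credit: +532 days → 4 January 2039.
  Applicant Delay Offset: −238 days → 11 May 2038.
Expiry of referenced patent CV-511838:
  Base: filing + 20 years → 8 February 2035.
  Applicant Delay Offset: −71 days → 29 November 2034.
Terminal disclaimer: CV-968976 expires on the earlier of 11 May 2038 and 29 November 2034.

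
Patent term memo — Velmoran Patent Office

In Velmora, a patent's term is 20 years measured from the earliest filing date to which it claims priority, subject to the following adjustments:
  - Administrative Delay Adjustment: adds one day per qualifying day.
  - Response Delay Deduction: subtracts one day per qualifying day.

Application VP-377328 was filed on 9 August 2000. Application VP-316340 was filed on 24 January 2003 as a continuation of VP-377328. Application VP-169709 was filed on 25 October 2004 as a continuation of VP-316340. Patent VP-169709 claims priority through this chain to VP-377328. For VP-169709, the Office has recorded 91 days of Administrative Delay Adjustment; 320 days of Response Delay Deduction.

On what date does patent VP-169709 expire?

December 24, 2019

Earliest priority filing: 9 August 2000.
Base term: 9 August 2000 + 20 years → 9 August 2020.
Administrative Delay Adjustment: +91 days → 8 November 2020.
Response Delay Deduction: −320 days → 24 December 2019.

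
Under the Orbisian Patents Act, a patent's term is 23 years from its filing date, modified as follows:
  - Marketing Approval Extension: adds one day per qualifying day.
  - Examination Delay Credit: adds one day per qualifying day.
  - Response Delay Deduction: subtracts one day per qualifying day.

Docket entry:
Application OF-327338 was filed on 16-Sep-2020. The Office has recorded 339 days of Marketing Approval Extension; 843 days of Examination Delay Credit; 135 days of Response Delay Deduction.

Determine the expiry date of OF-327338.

2046-07-29

Base term: filing date + 23 years → 16 September 2043.
Marketing Approval Extension: +339 days → 20 August 2044.
Examination Delay Credit: +843 days → 11 December 2046.
Response Delay Deduction: −135 days → 29 July 2046.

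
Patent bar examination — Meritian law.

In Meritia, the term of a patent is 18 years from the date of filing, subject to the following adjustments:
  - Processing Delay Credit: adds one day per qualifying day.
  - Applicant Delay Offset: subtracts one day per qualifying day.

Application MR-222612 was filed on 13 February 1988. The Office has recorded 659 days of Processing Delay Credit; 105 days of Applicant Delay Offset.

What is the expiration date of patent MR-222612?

Base term: filing date + 18 years → 13 February 2006.
Processing Delay Credit: +659 days → 4 December 2007.
Applicant Delay Offset: −105 days → 21 August 2007.

2007-08-21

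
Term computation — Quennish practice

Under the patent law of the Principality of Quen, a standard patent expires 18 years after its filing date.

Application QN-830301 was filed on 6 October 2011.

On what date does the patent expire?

Filing date + 18 years → 6 October 2029.

2029-10-06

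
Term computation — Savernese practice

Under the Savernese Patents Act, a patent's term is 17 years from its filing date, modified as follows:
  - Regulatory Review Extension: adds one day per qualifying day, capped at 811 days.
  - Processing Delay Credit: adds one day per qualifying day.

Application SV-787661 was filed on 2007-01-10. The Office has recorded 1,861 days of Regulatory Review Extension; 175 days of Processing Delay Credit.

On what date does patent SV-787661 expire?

2026-09-22

Base term: filing date + 17 years → 10 January 2024.
Regulatory Review Extension: 1861 days claimed exceeds the 811-day cap, so +811 days → 31 March 2026.
Processing Delay Credit: +175 days → 22 September 2026.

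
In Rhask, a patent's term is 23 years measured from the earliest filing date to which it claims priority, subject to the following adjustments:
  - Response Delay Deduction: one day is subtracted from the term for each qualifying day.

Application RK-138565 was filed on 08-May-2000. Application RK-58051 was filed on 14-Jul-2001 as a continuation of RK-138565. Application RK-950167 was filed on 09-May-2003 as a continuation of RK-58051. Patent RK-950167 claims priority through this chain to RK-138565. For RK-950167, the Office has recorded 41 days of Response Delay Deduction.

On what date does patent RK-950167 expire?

March 28, 2023

Earliest priority filing: 8 May 2000.
Base term: 8 May 2000 + 23 years → 8 May 2023.
Response Delay Deduction: −41 days → 28 March 2023.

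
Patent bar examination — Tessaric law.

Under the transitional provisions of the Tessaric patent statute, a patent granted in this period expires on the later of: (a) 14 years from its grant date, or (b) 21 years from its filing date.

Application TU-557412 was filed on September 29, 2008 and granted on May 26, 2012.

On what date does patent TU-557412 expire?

(a) grant + 14 years → 26 May 2026.
(b) filing + 21 years → 29 September 2029.
Later of the two: 29 September 2029.

September 29, 2029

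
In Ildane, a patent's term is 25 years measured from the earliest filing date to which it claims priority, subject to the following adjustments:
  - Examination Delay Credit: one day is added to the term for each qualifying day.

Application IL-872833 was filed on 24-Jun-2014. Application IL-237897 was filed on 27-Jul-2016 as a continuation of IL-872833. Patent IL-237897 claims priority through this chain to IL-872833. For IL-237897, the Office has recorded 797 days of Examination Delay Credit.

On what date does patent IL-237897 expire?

August 29, 2041

Earliest priority filing: 24 June 2014.
Base term: 24 June 2014 + 25 years → 24 June 2039.
Examination Delay Credit: +797 days → 29 August 2041.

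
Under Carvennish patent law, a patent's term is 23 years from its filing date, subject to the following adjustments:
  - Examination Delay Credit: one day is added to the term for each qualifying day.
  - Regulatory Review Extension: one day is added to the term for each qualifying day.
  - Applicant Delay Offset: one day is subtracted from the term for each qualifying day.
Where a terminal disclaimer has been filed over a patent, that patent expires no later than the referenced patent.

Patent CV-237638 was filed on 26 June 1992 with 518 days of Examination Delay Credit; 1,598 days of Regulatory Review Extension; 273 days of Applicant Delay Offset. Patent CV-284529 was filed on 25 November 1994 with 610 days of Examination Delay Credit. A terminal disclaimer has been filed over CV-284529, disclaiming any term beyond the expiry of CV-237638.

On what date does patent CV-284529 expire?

July 28, 2019

Natural term of CV-284529:
  Base: filing + 23 years → 25 November 2017.
  Examination Delay Credit: +610 days → 28 July 2019.
Expiry of referenced patent CV-237638:
  Base: filing + 23 years → 26 June 2015.
  Examination Delay Credit: +518 days → 25 November 2016.
  Regulatory Review Extension: +1598 days → 11 April 2021.
  Applicant Delay Offset: −273 days → 12 July 2020.
Terminal disclaimer: CV-284529 expires on the earlier of 28 July 2019 and 12 July 2020.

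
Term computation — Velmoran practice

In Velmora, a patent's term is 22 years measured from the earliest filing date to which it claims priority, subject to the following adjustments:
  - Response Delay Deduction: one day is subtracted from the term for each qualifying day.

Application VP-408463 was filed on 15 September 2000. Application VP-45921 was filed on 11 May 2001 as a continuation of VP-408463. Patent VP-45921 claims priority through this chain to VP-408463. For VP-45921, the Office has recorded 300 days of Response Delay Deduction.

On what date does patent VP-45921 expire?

2021-11-19

Earliest priority filing: 15 September 2000.
Base term: 15 September 2000 + 22 years → 15 September 2022.
Response Delay Deduction: −300 days → 19 November 2021.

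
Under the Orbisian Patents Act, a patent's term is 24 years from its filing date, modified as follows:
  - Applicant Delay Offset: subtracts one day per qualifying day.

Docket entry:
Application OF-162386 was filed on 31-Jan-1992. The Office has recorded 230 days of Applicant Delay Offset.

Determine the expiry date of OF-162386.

Base term: filing date + 24 years → 31 January 2016.
Applicant Delay Offset: −230 days → 15 June 2015.

June 15, 2015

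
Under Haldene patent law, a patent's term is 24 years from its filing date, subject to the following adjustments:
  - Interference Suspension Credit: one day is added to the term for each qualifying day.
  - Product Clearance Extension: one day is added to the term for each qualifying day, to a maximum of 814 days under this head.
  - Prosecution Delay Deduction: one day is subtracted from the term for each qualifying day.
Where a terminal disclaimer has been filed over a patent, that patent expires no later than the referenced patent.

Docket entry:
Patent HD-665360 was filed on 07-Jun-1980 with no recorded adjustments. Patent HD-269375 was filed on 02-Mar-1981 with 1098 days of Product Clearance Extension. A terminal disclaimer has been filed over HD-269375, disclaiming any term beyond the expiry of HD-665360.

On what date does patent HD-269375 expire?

Natural term of HD-269375:
  Base: filing + 24 years → 2 March 2005.
  Product Clearance Extension: 1098 days claimed exceeds the 814-day cap, so +814 days → 25 May 2007.
Expiry of referenced patent HD-665360:
  Base: filing + 24 years → 7 June 2004.
Terminal disclaimer: HD-269375 expires on the earlier of 25 May 2007 and 7 June 2004.

2004-06-07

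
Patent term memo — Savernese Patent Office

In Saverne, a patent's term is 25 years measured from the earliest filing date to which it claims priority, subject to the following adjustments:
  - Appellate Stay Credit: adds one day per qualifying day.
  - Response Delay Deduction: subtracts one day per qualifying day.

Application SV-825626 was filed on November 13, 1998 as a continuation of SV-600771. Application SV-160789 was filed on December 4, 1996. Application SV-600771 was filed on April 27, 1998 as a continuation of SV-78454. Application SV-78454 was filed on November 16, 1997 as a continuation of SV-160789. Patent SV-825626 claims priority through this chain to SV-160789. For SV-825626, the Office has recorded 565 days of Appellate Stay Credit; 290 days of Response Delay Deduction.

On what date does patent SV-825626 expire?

2022-09-05

Earliest priority filing: 4 December 1996.
Base term: 4 December 1996 + 25 years → 4 December 2021.
Appellate Stay Credit: +565 days → 22 June 2023.
Response Delay Deduction: −290 days → 5 September 2022.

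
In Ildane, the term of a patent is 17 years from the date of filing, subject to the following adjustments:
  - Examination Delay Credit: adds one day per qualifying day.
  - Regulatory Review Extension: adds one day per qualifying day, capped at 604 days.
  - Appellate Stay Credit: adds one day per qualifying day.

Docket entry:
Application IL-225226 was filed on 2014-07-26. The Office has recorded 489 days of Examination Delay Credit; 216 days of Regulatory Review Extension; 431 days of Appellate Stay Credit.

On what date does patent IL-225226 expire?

September 4, 2034

Base term: filing date + 17 years → 26 July 2031.
Examination Delay Credit: +489 days → 26 November 2032.
Regulatory Review Extension: 216 days (within the 604-day cap) → +216 days → 30 June 2033.
Appellate Stay Credit: +431 days → 4 September 2034.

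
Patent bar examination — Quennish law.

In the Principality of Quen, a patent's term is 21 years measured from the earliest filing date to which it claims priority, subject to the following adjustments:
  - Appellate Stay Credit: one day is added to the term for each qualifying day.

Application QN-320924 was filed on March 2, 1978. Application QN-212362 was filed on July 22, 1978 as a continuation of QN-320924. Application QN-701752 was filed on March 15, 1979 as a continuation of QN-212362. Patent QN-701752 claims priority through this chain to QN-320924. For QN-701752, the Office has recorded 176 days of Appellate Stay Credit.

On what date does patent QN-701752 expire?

Earliest priority filing: 2 March 1978.
Base term: 2 March 1978 + 21 years → 2 March 1999.
Appellate Stay Credit: +176 days → 25 August 1999.

August 25, 1999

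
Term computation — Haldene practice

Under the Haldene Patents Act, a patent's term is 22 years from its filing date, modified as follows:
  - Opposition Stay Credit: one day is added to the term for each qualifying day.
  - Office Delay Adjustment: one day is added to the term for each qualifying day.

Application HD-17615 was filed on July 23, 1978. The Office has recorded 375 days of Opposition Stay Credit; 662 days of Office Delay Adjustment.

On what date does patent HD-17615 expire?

Base term: filing date + 22 years → 23 July 2000.
Opposition Stay Credit: +375 days → 2 August 2001.
Office Delay Adjustment: +662 days → 26 May 2003.

2003-05-26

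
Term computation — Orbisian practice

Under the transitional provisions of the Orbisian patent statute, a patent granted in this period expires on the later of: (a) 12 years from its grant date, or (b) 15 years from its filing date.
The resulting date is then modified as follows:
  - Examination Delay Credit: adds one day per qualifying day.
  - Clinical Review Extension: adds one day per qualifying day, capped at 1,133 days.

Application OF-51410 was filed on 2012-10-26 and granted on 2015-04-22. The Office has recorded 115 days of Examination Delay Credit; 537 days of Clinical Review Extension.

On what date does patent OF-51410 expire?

2029-08-08

(a) grant + 12 years → 22 April 2027.
(b) filing + 15 years → 26 October 2027.
Later of the two: 26 October 2027.
Examination Delay Credit: +115 days → 18 February 2028.
Clinical Review Extension: 537 days (within the 1133-day cap) → +537 days → 8 August 2029.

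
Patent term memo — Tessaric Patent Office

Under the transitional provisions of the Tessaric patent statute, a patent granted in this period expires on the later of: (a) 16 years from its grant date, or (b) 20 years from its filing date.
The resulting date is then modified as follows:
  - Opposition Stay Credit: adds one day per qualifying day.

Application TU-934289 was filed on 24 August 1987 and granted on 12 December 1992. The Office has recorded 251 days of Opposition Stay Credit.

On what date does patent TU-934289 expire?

(a) grant + 16 years → 12 December 2008.
(b) filing + 20 years → 24 August 2007.
Later of the two: 12 December 2008.
Opposition Stay Credit: +251 days → 20 August 2009.

2009-08-20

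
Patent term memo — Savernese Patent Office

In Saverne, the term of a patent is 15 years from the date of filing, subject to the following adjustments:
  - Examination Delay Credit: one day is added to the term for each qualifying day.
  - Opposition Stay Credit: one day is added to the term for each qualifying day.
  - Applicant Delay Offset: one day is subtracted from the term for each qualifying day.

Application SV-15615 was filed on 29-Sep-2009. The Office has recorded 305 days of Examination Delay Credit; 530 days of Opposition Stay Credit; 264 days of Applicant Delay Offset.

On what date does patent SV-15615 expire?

April 23, 2026

Base term: filing date + 15 years → 29 September 2024.
Examination Delay Credit: +305 days → 31 July 2025.
Opposition Stay Credit: +530 days → 12 January 2027.
Applicant Delay Offset: −264 days → 23 April 2026.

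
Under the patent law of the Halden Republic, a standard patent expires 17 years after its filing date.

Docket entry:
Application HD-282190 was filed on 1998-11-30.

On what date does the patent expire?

2015-11-30

Filing date + 17 years → 30 November 2015.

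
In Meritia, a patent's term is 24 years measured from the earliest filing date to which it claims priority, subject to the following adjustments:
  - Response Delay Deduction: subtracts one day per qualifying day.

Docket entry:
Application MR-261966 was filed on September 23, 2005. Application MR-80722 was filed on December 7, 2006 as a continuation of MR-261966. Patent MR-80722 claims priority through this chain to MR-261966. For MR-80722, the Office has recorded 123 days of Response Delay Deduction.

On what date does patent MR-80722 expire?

Earliest priority filing: 23 September 2005.
Base term: 23 September 2005 + 24 years → 23 September 2029.
Response Delay Deduction: −123 days → 23 May 2029.

May 23, 2029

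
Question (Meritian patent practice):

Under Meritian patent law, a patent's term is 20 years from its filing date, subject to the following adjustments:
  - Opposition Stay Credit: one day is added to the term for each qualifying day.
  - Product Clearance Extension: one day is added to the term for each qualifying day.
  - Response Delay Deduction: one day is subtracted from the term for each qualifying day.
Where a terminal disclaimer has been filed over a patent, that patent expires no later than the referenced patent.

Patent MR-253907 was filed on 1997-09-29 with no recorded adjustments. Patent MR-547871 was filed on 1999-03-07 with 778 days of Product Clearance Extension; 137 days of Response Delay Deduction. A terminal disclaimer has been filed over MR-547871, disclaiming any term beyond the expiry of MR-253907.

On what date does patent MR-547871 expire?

September 29, 2017

Natural term of MR-547871:
  Base: filing + 20 years → 7 March 2019.
  Product Clearance Extension: +778 days → 23 April 2021.
  Response Delay Deduction: −137 days → 7 December 2020.
Expiry of referenced patent MR-253907:
  Base: filing + 20 years → 29 September 2017.
Terminal disclaimer: MR-547871 expires on the earlier of 7 December 2020 and 29 September 2017.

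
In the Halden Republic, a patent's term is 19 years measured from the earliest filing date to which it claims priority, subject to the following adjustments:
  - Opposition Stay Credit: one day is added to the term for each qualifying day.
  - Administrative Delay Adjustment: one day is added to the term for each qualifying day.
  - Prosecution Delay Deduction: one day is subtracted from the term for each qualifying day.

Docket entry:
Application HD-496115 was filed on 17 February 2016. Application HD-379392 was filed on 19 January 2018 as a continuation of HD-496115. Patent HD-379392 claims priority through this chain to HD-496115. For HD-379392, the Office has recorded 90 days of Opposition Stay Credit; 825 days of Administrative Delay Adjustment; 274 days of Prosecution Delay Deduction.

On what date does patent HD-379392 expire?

Earliest priority filing: 17 February 2016.
Base term: 17 February 2016 + 19 years → 17 February 2035.
Opposition Stay Credit: +90 days → 18 May 2035.
Administrative Delay Adjustment: +825 days → 20 August 2037.
Prosecution Delay Deduction: −274 days → 19 November 2036.

November 19, 2036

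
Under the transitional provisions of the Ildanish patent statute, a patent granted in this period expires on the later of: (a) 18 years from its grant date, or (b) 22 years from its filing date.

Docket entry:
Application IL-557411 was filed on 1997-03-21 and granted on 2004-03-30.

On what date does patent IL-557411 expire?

2022-03-30

(a) grant + 18 years → 30 March 2022.
(b) filing + 22 years → 21 March 2019.
Later of the two: 30 March 2022.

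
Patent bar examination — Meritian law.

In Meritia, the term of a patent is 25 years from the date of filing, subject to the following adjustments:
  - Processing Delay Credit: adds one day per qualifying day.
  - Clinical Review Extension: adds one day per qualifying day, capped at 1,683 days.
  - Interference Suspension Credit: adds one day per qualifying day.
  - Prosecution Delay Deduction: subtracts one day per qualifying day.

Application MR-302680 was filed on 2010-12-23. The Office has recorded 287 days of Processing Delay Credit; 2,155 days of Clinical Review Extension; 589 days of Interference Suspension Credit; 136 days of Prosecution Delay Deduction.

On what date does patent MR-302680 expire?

Base term: filing date + 25 years → 23 December 2035.
Processing Delay Credit: +287 days → 5 October 2036.
Clinical Review Extension: 2155 days claimed exceeds the 1683-day cap, so +1683 days → 15 May 2041.
Interference Suspension Credit: +589 days → 25 December 2042.
Prosecution Delay Deduction: −136 days → 11 August 2042.

2042-08-11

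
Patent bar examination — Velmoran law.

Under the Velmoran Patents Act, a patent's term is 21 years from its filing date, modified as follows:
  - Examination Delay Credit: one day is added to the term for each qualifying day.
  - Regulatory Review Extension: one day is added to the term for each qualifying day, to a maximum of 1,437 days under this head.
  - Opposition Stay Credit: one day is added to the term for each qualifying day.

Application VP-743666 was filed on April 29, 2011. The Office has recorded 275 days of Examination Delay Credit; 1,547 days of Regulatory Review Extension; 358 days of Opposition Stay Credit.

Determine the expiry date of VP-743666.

Base term: filing date + 21 years → 29 April 2032.
Examination Delay Credit: +275 days → 29 January 2033.
Regulatory Review Extension: 1547 days claimed exceeds the 1437-day cap, so +1437 days → 5 January 2037.
Opposition Stay Credit: +358 days → 29 December 2037.

December 29, 2037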